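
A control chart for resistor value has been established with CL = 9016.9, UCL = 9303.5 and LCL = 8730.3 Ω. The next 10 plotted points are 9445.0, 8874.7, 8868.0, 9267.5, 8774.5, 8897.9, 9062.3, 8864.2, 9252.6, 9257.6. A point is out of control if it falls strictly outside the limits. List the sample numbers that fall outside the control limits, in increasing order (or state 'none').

Compare each point to [8730.3, 9303.5]: sample 1 = 9445.0 > UCL.

1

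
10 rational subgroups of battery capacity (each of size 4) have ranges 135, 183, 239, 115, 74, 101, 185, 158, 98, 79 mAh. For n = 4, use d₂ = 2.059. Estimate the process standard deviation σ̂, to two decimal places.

R̄ = (135 + 183 + 239 + 115 + 74 + 101 + 185 + 158 + 98 + 79) / 10 = 136.7000
σ̂ = R̄ / d₂ = 136.7000 / 2.059 = 66.3915

66.39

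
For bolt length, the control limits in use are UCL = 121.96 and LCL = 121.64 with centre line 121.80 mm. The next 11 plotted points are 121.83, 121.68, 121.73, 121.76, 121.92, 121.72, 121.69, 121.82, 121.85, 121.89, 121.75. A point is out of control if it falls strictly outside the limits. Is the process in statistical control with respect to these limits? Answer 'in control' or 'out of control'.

All 11 points lie within [121.64, 121.96].

in control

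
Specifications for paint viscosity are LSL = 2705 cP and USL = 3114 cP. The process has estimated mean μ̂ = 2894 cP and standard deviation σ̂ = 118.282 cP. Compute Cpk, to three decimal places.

Cpu = (USL − μ̂) / (3σ̂) = (3114 − 2894) / (3 × 118.282) = 0.6200; Cpl = (μ̂ − LSL) / (3σ̂) = (2894 − 2705) / (3 × 118.282) = 0.5326; Cpk = min(Cpu, Cpl) = 0.5326

0.533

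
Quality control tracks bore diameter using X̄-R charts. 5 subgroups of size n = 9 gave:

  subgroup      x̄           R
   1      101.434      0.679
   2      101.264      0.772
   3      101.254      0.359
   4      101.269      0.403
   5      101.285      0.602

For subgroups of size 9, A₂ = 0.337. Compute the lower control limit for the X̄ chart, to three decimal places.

101.111

X̄̄ = (101.434 + 101.264 + 101.254 + 101.269 + 101.285) / 5 = 506.5060 / 5 = 101.3012
R̄ = (0.679 + 0.772 + 0.359 + 0.403 + 0.602) / 5 = 2.8150 / 5 = 0.5630
LCL = X̄̄ − A₂·R̄ = 101.3012 − 0.337 × 0.5630 = 101.1115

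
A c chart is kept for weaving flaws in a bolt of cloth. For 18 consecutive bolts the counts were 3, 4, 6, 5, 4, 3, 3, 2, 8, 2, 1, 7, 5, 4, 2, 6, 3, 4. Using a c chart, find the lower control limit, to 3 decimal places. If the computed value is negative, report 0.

c̄ = (3 + 4 + 6 + 5 + 4 + 3 + 3 + 2 + 8 + 2 + 1 + 7 + 5 + 4 + 2 + 6 + 3 + 4) / 18 = 72 / 18 = 4.0000
LCL = c̄ − 3√c̄ = 4.0000 − 3 × 2.0000 = -2.0000 → 0 (cannot be negative)

0.000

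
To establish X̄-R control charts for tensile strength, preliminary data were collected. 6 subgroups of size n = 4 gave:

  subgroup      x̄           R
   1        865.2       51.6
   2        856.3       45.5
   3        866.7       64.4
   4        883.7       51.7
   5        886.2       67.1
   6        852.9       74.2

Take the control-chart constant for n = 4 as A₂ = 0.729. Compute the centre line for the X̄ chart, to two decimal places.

X̄̄ = (865.2 + 856.3 + 866.7 + 883.7 + 886.2 + 852.9) / 6 = 5211.0000 / 6 = 868.5000
CL = X̄̄ = 868.5000

868.50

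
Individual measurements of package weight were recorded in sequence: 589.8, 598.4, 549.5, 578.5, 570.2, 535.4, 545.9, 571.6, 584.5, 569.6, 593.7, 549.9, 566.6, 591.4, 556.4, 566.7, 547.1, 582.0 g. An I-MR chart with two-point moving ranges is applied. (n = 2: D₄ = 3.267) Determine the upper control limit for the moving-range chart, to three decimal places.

77.409

Moving ranges: 8.6, 48.9, 29.0, 8.3, 34.8, 10.5, 25.7, 12.9, 14.9, 24.1, 43.8, 16.7, 24.8, 35.0, 10.3, 19.6, 34.9; M̄R̄ = 402.8000 / 17 = 23.6941
UCL_MR = D₄·M̄R̄ = 3.267 × 23.6941 = 77.4087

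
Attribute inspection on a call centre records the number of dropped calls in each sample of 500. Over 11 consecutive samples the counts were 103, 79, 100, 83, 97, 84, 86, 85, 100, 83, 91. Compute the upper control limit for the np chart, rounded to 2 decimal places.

p̄ = Σdᵢ / (k·n) = 991 / (11 × 500) = 0.18018
UCL = np̄ + 3·√(np̄(1−p̄)) = 90.0909 + 3 × √(90.0909×0.81982) = 90.0909 + 3 × 8.5941 = 115.8731

115.87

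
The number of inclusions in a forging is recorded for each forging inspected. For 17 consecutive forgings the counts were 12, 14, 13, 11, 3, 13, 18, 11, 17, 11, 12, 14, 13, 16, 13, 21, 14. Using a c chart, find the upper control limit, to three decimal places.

24.232

c̄ = (12 + 14 + 13 + 11 + 3 + 13 + 18 + 11 + 17 + 11 + 12 + 14 + 13 + 16 + 13 + 21 + 14) / 17 = 226 / 17 = 13.2941
UCL = c̄ + 3√c̄ = 13.2941 + 3 × √13.2941 = 13.2941 + 3 × 3.6461 = 24.2324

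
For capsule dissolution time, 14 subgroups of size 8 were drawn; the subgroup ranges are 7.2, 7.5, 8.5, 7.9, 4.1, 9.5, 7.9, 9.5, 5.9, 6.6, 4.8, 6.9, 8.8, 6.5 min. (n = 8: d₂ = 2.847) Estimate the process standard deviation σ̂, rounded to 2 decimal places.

R̄ = (7.2 + 7.5 + 8.5 + 7.9 + 4.1 + 9.5 + 7.9 + 9.5 + 5.9 + 6.6 + 4.8 + 6.9 + 8.8 + 6.5) / 14 = 7.2571
σ̂ = R̄ / d₂ = 7.2571 / 2.847 = 2.5490

2.55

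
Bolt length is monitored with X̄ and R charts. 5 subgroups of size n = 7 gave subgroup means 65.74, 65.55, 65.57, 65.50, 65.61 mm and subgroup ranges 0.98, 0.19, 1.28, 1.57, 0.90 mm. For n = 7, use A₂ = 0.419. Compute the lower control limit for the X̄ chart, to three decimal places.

X̄̄ = (65.74 + 65.55 + 65.57 + 65.50 + 65.61) / 5 = 327.9700 / 5 = 65.5940
R̄ = (0.98 + 0.19 + 1.28 + 1.57 + 0.90) / 5 = 4.9200 / 5 = 0.9840
LCL = X̄̄ − A₂·R̄ = 65.5940 − 0.419 × 0.9840 = 65.1817

65.182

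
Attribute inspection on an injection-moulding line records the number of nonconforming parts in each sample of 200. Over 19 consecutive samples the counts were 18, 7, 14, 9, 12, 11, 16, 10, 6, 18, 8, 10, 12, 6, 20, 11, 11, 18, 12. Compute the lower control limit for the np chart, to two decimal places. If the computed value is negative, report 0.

1.96

p̄ = Σdᵢ / (k·n) = 229 / (19 × 200) = 0.06026
LCL = np̄ − 3·√(np̄(1−p̄)) = 12.0526 − 3 × 3.3655 = 1.9563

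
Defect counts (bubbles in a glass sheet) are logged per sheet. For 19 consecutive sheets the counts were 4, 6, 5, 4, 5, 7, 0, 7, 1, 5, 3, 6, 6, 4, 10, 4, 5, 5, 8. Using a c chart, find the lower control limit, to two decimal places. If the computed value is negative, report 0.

0.00

c̄ = (4 + 6 + 5 + 4 + 5 + 7 + 0 + 7 + 1 + 5 + 3 + 6 + 6 + 4 + 10 + 4 + 5 + 5 + 8) / 19 = 95 / 19 = 5.0000
LCL = c̄ − 3√c̄ = 5.0000 − 3 × 2.2361 = -1.7082 → 0 (cannot be negative)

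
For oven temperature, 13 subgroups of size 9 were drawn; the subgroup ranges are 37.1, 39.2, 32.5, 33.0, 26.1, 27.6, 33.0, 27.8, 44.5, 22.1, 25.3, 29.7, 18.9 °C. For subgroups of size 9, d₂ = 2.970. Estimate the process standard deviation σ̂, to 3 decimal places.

10.277

R̄ = (37.1 + 39.2 + 32.5 + 33.0 + 26.1 + 27.6 + 33.0 + 27.8 + 44.5 + 22.1 + 25.3 + 29.7 + 18.9) / 13 = 30.5231
σ̂ = R̄ / d₂ = 30.5231 / 2.970 = 10.2771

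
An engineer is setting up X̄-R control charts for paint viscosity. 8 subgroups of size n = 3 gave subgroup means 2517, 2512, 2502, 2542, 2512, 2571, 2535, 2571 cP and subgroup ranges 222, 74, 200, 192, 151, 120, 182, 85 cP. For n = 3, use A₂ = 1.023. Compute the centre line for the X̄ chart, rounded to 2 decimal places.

2532.75

X̄̄ = (2517 + 2512 + 2502 + 2542 + 2512 + 2571 + 2535 + 2571) / 8 = 20262.0000 / 8 = 2532.7500
CL = X̄̄ = 2532.7500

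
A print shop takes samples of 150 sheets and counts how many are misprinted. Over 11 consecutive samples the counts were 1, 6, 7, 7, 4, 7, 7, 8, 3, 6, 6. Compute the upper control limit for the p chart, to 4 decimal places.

p̄ = Σdᵢ / (k·n) = 62 / (11 × 150) = 0.03758
UCL = p̄ + 3·√(p̄(1−p̄)/n) = 0.03758 + 3 × √(0.03758×0.96242/150) = 0.03758 + 3 × 0.01553 = 0.08416

0.0842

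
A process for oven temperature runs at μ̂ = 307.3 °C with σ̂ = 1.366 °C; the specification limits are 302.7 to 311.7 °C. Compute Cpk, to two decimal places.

1.07

Cpu = (USL − μ̂) / (3σ̂) = (311.7 − 307.3) / (3 × 1.366) = 1.0737; Cpl = (μ̂ − LSL) / (3σ̂) = (307.3 − 302.7) / (3 × 1.366) = 1.1225; Cpk = min(Cpu, Cpl) = 1.0737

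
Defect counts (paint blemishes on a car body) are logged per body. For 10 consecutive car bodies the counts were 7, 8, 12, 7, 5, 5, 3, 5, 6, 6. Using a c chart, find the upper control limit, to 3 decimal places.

13.989

c̄ = (7 + 8 + 12 + 7 + 5 + 5 + 3 + 5 + 6 + 6) / 10 = 64 / 10 = 6.4000
UCL = c̄ + 3√c̄ = 6.4000 + 3 × √6.4000 = 6.4000 + 3 × 2.5298 = 13.9895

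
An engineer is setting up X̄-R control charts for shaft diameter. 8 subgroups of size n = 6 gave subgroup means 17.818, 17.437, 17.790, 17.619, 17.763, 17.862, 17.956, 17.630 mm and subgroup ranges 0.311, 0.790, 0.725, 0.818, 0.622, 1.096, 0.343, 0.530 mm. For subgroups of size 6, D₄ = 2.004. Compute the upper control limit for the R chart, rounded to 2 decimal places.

R̄ = (0.311 + 0.790 + 0.725 + 0.818 + 0.622 + 1.096 + 0.343 + 0.530) / 8 = 5.2350 / 8 = 0.6544
UCL_R = D₄·R̄ = 2.004 × 0.6544 = 1.3114

1.31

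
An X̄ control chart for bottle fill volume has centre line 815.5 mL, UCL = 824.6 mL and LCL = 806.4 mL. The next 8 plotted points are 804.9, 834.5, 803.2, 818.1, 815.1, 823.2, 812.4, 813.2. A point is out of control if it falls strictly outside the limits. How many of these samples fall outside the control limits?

3

Compare each point to [806.4, 824.6]: sample 1 = 804.9 < LCL; sample 2 = 834.5 > UCL; sample 3 = 803.2 < LCL.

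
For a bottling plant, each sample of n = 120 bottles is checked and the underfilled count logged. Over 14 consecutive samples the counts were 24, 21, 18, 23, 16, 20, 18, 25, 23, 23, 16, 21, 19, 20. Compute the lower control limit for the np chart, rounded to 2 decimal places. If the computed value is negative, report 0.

p̄ = Σdᵢ / (k·n) = 287 / (14 × 120) = 0.17083
LCL = np̄ − 3·√(np̄(1−p̄)) = 20.5000 − 3 × 4.1229 = 8.1314

8.13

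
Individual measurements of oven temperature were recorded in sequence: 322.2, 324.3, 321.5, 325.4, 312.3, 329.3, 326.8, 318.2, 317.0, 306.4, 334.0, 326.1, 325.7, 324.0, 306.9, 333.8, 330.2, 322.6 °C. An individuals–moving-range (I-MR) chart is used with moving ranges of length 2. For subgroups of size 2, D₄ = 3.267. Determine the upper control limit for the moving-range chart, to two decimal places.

Moving ranges: 2.1, 2.8, 3.9, 13.1, 17.0, 2.5, 8.6, 1.2, 10.6, 27.6, 7.9, 0.4, 1.7, 17.1, 26.9, 3.6, 7.6; M̄R̄ = 154.6000 / 17 = 9.0941
UCL_MR = D₄·M̄R̄ = 3.267 × 9.0941 = 29.7105

29.71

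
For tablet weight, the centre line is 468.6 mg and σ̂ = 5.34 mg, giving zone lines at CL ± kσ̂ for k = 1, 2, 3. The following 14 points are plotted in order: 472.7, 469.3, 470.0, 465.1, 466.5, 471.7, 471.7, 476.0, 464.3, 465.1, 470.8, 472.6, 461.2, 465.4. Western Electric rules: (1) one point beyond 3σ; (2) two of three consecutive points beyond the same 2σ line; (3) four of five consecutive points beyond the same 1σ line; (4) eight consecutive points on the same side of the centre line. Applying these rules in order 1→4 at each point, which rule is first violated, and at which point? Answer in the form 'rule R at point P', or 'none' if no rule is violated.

none

Zone of each point (C = within 1σ̂, B = 1σ̂–2σ̂, A = 2σ̂–3σ̂, * = beyond 3σ̂; sign = side of CL): 1:+C, 2:+C, 3:+C, 4:-C, 5:-C, 6:+C, 7:+C, 8:+B, 9:-C, 10:-C, 11:+C, 12:+C, 13:-B, 14:-C
No rule fires across all 14 points.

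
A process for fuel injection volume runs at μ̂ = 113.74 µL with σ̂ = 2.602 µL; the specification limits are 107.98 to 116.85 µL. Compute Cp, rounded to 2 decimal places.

0.57

Cp = (USL − LSL) / (6σ̂) = (116.85 − 107.98) / (6 × 2.602) = 8.8700 / 15.6120 = 0.5682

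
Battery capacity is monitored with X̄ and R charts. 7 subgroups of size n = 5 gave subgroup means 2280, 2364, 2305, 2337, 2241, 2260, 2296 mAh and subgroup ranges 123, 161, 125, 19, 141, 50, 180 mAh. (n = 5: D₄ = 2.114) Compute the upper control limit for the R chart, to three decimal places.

241.298

R̄ = (123 + 161 + 125 + 19 + 141 + 50 + 180) / 7 = 799.0000 / 7 = 114.1429
UCL_R = D₄·R̄ = 2.114 × 114.1429 = 241.2980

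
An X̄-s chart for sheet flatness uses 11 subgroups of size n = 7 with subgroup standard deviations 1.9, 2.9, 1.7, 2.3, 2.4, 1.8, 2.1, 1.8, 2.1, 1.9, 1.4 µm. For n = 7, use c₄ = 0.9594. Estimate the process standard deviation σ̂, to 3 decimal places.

2.113

s̄ = (1.9 + 2.9 + 1.7 + 2.3 + 2.4 + 1.8 + 2.1 + 1.8 + 2.1 + 1.9 + 1.4) / 11 = 2.0273
σ̂ = s̄ / c₄ = 2.0273 / 0.9594 = 2.1131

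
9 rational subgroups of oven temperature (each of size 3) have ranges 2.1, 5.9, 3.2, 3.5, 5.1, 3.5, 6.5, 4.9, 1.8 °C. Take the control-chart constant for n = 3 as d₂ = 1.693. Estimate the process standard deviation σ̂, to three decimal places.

2.395

R̄ = (2.1 + 5.9 + 3.2 + 3.5 + 5.1 + 3.5 + 6.5 + 4.9 + 1.8) / 9 = 4.0556
σ̂ = R̄ / d₂ = 4.0556 / 1.693 = 2.3955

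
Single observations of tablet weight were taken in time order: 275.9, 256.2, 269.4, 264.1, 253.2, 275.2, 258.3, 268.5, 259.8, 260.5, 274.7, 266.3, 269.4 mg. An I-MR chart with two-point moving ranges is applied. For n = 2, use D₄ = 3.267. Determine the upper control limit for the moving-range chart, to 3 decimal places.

36.291

Moving ranges: 19.7, 13.2, 5.3, 10.9, 22.0, 16.9, 10.2, 8.7, 0.7, 14.2, 8.4, 3.1; M̄R̄ = 133.3000 / 12 = 11.1083
UCL_MR = D₄·M̄R̄ = 3.267 × 11.1083 = 36.2909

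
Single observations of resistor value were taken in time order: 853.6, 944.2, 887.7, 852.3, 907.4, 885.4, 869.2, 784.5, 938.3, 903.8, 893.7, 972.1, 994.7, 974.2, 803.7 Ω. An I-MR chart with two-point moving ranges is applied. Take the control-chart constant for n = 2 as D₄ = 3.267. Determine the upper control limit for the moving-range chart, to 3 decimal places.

198.564

Moving ranges: 90.6, 56.5, 35.4, 55.1, 22.0, 16.2, 84.7, 153.8, 34.5, 10.1, 78.4, 22.6, 20.5, 170.5; M̄R̄ = 850.9000 / 14 = 60.7786
UCL_MR = D₄·M̄R̄ = 3.267 × 60.7786 = 198.5636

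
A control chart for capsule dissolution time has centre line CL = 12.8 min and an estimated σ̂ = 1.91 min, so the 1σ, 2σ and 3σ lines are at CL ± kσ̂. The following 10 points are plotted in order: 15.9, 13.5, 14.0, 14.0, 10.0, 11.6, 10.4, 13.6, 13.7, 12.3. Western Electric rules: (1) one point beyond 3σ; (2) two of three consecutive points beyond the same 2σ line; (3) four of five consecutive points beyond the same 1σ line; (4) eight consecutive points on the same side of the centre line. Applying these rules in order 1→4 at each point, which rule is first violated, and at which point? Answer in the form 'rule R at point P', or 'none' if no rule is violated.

none

Zone of each point (C = within 1σ̂, B = 1σ̂–2σ̂, A = 2σ̂–3σ̂, * = beyond 3σ̂; sign = side of CL): 1:+B, 2:+C, 3:+C, 4:+C, 5:-B, 6:-C, 7:-B, 8:+C, 9:+C, 10:-C
No rule fires across all 10 points.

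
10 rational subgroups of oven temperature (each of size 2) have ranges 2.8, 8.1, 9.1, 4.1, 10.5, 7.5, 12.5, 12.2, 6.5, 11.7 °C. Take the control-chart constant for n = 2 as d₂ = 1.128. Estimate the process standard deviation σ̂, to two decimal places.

R̄ = (2.8 + 8.1 + 9.1 + 4.1 + 10.5 + 7.5 + 12.5 + 12.2 + 6.5 + 11.7) / 10 = 8.5000
σ̂ = R̄ / d₂ = 8.5000 / 1.128 = 7.5355

7.54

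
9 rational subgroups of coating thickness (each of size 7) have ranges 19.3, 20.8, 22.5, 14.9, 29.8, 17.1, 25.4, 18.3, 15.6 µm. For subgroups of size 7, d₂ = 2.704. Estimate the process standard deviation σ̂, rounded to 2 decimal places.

R̄ = (19.3 + 20.8 + 22.5 + 14.9 + 29.8 + 17.1 + 25.4 + 18.3 + 15.6) / 9 = 20.4111
σ̂ = R̄ / d₂ = 20.4111 / 2.704 = 7.5485

7.55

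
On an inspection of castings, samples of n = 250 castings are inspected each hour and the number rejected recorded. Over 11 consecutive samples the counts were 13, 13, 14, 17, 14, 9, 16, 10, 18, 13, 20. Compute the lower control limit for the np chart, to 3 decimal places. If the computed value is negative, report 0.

3.267

p̄ = Σdᵢ / (k·n) = 157 / (11 × 250) = 0.05709
LCL = np̄ − 3·√(np̄(1−p̄)) = 14.2727 − 3 × 3.6685 = 3.2672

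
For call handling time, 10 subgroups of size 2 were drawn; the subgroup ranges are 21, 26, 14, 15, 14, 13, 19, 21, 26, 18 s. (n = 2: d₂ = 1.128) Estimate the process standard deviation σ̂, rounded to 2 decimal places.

R̄ = (21 + 26 + 14 + 15 + 14 + 13 + 19 + 21 + 26 + 18) / 10 = 18.7000
σ̂ = R̄ / d₂ = 18.7000 / 1.128 = 16.5780

16.58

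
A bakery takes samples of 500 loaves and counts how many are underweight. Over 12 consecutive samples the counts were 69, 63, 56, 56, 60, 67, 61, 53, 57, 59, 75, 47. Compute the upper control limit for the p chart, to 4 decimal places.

0.1642

p̄ = Σdᵢ / (k·n) = 723 / (12 × 500) = 0.12050
UCL = p̄ + 3·√(p̄(1−p̄)/n) = 0.12050 + 3 × √(0.12050×0.87950/500) = 0.12050 + 3 × 0.01456 = 0.16418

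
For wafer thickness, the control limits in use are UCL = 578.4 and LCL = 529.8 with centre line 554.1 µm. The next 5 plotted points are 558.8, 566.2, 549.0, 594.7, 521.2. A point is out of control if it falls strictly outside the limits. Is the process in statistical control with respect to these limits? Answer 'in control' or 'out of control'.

out of control

Compare each point to [529.8, 578.4]: sample 4 = 594.7 > UCL; sample 5 = 521.2 < LCL.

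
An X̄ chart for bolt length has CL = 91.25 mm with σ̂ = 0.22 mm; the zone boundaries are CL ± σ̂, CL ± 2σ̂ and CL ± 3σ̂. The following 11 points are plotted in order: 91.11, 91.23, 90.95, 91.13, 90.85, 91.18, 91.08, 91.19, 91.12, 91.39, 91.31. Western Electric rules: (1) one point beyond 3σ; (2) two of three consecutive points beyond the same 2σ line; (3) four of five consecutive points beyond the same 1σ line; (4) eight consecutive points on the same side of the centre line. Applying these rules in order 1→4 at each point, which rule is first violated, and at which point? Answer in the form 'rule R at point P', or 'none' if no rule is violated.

Zone of each point (C = within 1σ̂, B = 1σ̂–2σ̂, A = 2σ̂–3σ̂, * = beyond 3σ̂; sign = side of CL): 1:-C, 2:-C, 3:-B, 4:-C, 5:-B, 6:-C, 7:-C, 8:-C, 9:-C, 10:+C, 11:+C
Rule 4 (eight consecutive points on the same side of the centre line) is satisfied at point 8.

rule 4 at point 8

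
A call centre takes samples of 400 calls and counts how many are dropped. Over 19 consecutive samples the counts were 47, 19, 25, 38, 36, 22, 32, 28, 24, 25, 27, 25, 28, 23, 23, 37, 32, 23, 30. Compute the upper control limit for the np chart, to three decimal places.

p̄ = Σdᵢ / (k·n) = 544 / (19 × 400) = 0.07158
UCL = np̄ + 3·√(np̄(1−p̄)) = 28.6316 + 3 × √(28.6316×0.92842) = 28.6316 + 3 × 5.1558 = 44.0989

44.099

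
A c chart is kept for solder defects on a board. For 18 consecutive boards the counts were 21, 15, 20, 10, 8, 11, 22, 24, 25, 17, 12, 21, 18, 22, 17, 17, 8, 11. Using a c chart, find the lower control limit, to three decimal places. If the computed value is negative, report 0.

4.384

c̄ = (21 + 15 + 20 + 10 + 8 + 11 + 22 + 24 + 25 + 17 + 12 + 21 + 18 + 22 + 17 + 17 + 8 + 11) / 18 = 299 / 18 = 16.6111
LCL = c̄ − 3√c̄ = 16.6111 − 3 × 4.0757 = 4.3841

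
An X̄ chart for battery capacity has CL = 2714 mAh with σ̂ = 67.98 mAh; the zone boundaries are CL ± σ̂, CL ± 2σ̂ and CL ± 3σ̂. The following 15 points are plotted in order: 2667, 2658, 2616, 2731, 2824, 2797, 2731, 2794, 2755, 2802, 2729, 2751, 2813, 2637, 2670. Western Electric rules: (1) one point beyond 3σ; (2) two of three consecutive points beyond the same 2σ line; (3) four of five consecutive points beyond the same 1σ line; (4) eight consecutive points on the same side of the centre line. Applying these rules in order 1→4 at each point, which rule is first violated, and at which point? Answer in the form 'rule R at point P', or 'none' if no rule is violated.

rule 4 at point 11

Zone of each point (C = within 1σ̂, B = 1σ̂–2σ̂, A = 2σ̂–3σ̂, * = beyond 3σ̂; sign = side of CL): 1:-C, 2:-C, 3:-B, 4:+C, 5:+B, 6:+B, 7:+C, 8:+B, 9:+C, 10:+B, 11:+C, 12:+C, 13:+B, 14:-B, 15:-C
Rule 4 (eight consecutive points on the same side of the centre line) is satisfied at point 11.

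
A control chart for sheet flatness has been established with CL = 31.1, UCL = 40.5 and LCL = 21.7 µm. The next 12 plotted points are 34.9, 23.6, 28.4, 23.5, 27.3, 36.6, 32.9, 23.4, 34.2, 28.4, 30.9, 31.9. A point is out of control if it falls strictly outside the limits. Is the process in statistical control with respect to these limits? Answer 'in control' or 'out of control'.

in control

All 12 points lie within [21.7, 40.5].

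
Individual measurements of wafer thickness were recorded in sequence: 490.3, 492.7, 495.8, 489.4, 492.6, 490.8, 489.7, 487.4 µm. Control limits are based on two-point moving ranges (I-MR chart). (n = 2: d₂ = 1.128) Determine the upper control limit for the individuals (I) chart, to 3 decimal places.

X̄ = (490.3 + 492.7 + 495.8 + 489.4 + 492.6 + 490.8 + 489.7 + 487.4) / 8 = 491.0875
Moving ranges: 2.4, 3.1, 6.4, 3.2, 1.8, 1.1, 2.3; M̄R̄ = 20.3000 / 7 = 2.9000
UCL = X̄ + 3·M̄R̄/d₂ = 491.0875 + 3 × 2.9000 / 1.128 = 498.8003

498.800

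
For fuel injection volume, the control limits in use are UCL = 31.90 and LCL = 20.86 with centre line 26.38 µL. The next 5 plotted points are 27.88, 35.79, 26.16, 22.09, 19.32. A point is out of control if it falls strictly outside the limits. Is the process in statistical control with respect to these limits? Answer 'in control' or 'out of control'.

Compare each point to [20.86, 31.90]: sample 2 = 35.79 > UCL; sample 5 = 19.32 < LCL.

out of control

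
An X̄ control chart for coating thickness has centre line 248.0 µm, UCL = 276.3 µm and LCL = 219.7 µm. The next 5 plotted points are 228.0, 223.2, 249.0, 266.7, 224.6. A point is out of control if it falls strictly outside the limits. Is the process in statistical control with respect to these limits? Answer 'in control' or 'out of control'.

in control

All 5 points lie within [219.7, 276.3].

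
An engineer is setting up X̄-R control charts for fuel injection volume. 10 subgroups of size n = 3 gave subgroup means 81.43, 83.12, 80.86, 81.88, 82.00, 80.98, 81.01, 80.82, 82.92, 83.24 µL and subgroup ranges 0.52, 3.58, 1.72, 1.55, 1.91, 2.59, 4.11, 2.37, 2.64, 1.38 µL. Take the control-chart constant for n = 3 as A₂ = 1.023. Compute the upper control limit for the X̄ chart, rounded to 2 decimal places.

84.11

X̄̄ = (81.43 + 83.12 + 80.86 + 81.88 + 82.00 + 80.98 + 81.01 + 80.82 + 82.92 + 83.24) / 10 = 818.2600 / 10 = 81.8260
R̄ = (0.52 + 3.58 + 1.72 + 1.55 + 1.91 + 2.59 + 4.11 + 2.37 + 2.64 + 1.38) / 10 = 22.3700 / 10 = 2.2370
UCL = X̄̄ + A₂·R̄ = 81.8260 + 1.023 × 2.2370 = 84.1145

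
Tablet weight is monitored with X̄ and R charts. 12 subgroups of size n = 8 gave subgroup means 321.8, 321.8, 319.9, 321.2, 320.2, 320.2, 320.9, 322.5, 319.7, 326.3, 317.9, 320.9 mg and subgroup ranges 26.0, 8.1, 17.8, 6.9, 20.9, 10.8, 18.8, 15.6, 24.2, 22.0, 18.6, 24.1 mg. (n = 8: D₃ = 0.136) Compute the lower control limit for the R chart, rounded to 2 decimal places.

R̄ = (26.0 + 8.1 + 17.8 + 6.9 + 20.9 + 10.8 + 18.8 + 15.6 + 24.2 + 22.0 + 18.6 + 24.1) / 12 = 213.8000 / 12 = 17.8167
LCL_R = D₃·R̄ = 0.136 × 17.8167 = 2.4231

2.42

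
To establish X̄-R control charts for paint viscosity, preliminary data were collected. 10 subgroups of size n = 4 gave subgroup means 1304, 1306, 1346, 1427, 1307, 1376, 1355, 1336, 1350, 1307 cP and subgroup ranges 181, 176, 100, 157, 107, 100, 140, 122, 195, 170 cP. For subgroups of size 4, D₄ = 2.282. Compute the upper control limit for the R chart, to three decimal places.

R̄ = (181 + 176 + 100 + 157 + 107 + 100 + 140 + 122 + 195 + 170) / 10 = 1448.0000 / 10 = 144.8000
UCL_R = D₄·R̄ = 2.282 × 144.8000 = 330.4336

330.434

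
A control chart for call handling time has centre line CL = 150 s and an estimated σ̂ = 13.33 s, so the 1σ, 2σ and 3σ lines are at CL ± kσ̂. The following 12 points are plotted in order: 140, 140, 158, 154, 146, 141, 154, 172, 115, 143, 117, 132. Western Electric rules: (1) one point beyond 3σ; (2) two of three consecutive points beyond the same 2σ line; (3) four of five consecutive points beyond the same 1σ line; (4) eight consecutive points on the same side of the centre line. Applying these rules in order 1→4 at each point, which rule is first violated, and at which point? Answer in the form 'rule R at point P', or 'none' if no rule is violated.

Zone of each point (C = within 1σ̂, B = 1σ̂–2σ̂, A = 2σ̂–3σ̂, * = beyond 3σ̂; sign = side of CL): 1:-C, 2:-C, 3:+C, 4:+C, 5:-C, 6:-C, 7:+C, 8:+B, 9:-A, 10:-C, 11:-A, 12:-B
Rule 2 (two of three consecutive points beyond the same 2σ limit) is satisfied at point 11.

rule 2 at point 11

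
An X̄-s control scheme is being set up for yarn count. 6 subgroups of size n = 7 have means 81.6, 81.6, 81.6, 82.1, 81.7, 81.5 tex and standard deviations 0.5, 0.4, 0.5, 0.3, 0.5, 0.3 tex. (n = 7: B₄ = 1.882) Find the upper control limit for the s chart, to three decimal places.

s̄ = (0.5 + 0.4 + 0.5 + 0.3 + 0.5 + 0.3) / 6 = 0.4167
UCL_s = B₄·s̄ = 1.882 × 0.4167 = 0.7842

0.784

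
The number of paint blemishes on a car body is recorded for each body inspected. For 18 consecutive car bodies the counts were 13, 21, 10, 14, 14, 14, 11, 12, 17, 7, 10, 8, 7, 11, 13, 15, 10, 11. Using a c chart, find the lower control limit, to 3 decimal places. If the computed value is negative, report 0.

c̄ = (13 + 21 + 10 + 14 + 14 + 14 + 11 + 12 + 17 + 7 + 10 + 8 + 7 + 11 + 13 + 15 + 10 + 11) / 18 = 218 / 18 = 12.1111
LCL = c̄ − 3√c̄ = 12.1111 − 3 × 3.4801 = 1.6708

1.671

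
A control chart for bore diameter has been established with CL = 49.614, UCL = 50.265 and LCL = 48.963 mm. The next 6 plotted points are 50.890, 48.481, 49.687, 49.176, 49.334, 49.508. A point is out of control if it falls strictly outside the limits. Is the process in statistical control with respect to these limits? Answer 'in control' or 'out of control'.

Compare each point to [48.963, 50.265]: sample 1 = 50.890 > UCL; sample 2 = 48.481 < LCL.

out of control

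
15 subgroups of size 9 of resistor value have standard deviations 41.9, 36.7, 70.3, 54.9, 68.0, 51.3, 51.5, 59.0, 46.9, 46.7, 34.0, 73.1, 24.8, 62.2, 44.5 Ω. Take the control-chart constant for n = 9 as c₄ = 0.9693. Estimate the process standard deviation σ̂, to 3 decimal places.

52.670

s̄ = (41.9 + 36.7 + 70.3 + 54.9 + 68.0 + 51.3 + 51.5 + 59.0 + 46.9 + 46.7 + 34.0 + 73.1 + 24.8 + 62.2 + 44.5) / 15 = 51.0533
σ̂ = s̄ / c₄ = 51.0533 / 0.9693 = 52.6703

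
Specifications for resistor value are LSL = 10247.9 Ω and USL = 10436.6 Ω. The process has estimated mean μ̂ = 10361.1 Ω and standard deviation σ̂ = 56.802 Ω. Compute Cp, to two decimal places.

Cp = (USL − LSL) / (6σ̂) = (10436.6 − 10247.9) / (6 × 56.802) = 188.7000 / 340.8120 = 0.5537

0.55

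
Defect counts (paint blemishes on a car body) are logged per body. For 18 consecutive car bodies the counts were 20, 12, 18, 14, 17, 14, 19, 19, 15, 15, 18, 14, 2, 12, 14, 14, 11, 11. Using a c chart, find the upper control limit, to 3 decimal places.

25.769

c̄ = (20 + 12 + 18 + 14 + 17 + 14 + 19 + 19 + 15 + 15 + 18 + 14 + 2 + 12 + 14 + 14 + 11 + 11) / 18 = 259 / 18 = 14.3889
UCL = c̄ + 3√c̄ = 14.3889 + 3 × √14.3889 = 14.3889 + 3 × 3.7933 = 25.7687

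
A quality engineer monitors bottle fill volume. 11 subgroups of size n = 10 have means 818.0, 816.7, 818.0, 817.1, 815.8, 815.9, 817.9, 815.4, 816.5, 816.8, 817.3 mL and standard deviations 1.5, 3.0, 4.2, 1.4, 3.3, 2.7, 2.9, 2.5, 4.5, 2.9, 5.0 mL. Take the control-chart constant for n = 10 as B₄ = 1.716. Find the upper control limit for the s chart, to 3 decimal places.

5.288

s̄ = (1.5 + 3.0 + 4.2 + 1.4 + 3.3 + 2.7 + 2.9 + 2.5 + 4.5 + 2.9 + 5.0) / 11 = 3.0818
UCL_s = B₄·s̄ = 1.716 × 3.0818 = 5.2884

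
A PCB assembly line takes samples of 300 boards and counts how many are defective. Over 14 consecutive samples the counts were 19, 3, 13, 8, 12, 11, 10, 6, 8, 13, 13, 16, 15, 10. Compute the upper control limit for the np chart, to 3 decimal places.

p̄ = Σdᵢ / (k·n) = 157 / (14 × 300) = 0.03738
UCL = np̄ + 3·√(np̄(1−p̄)) = 11.2143 + 3 × √(11.2143×0.96262) = 11.2143 + 3 × 3.2856 = 21.0710

21.071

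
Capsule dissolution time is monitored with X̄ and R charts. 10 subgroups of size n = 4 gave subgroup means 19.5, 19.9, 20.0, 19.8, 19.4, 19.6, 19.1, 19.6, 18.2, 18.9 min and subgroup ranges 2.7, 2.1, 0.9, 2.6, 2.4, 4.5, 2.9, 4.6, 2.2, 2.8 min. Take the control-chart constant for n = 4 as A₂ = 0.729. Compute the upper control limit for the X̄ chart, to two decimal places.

21.42

X̄̄ = (19.5 + 19.9 + 20.0 + 19.8 + 19.4 + 19.6 + 19.1 + 19.6 + 18.2 + 18.9) / 10 = 194.0000 / 10 = 19.4000
R̄ = (2.7 + 2.1 + 0.9 + 2.6 + 2.4 + 4.5 + 2.9 + 4.6 + 2.2 + 2.8) / 10 = 27.7000 / 10 = 2.7700
UCL = X̄̄ + A₂·R̄ = 19.4000 + 0.729 × 2.7700 = 21.4193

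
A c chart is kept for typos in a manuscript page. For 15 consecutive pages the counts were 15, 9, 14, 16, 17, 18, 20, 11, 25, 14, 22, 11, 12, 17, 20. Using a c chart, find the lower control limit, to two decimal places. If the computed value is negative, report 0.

4.04

c̄ = (15 + 9 + 14 + 16 + 17 + 18 + 20 + 11 + 25 + 14 + 22 + 11 + 12 + 17 + 20) / 15 = 241 / 15 = 16.0667
LCL = c̄ − 3√c̄ = 16.0667 − 3 × 4.0083 = 4.0417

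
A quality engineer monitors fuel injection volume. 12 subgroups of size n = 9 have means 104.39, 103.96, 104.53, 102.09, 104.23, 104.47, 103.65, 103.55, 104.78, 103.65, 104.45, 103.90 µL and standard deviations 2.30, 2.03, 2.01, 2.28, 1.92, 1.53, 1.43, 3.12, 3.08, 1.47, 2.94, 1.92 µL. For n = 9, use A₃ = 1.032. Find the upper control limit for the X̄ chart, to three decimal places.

X̄̄ = (104.39 + 103.96 + 104.53 + 102.09 + 104.23 + 104.47 + 103.65 + 103.55 + 104.78 + 103.65 + 104.45 + 103.90) / 12 = 103.9708
s̄ = (2.30 + 2.03 + 2.01 + 2.28 + 1.92 + 1.53 + 1.43 + 3.12 + 3.08 + 1.47 + 2.94 + 1.92) / 12 = 2.1692
UCL = X̄̄ + A₃·s̄ = 103.9708 + 1.032 × 2.1692 = 106.2094

106.209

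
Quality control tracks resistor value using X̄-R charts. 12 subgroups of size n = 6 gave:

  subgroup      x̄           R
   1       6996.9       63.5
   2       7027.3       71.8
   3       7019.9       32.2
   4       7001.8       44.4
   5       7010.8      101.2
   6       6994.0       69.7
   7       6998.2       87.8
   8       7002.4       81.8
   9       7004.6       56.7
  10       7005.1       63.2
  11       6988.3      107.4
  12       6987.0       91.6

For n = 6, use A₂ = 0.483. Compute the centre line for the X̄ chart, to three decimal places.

X̄̄ = (6996.9 + 7027.3 + 7019.9 + 7001.8 + 7010.8 + 6994.0 + 6998.2 + 7002.4 + 7004.6 + 7005.1 + 6988.3 + 6987.0) / 12 = 84036.3000 / 12 = 7003.0250
CL = X̄̄ = 7003.0250

7003.025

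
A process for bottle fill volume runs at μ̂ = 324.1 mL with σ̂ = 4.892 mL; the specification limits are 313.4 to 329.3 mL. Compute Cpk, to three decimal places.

Cpu = (USL − μ̂) / (3σ̂) = (329.3 − 324.1) / (3 × 4.892) = 0.3543; Cpl = (μ̂ − LSL) / (3σ̂) = (324.1 − 313.4) / (3 × 4.892) = 0.7291; Cpk = min(Cpu, Cpl) = 0.3543

0.354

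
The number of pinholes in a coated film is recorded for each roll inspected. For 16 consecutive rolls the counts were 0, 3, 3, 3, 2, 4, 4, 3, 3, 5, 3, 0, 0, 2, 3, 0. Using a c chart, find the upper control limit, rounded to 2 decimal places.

c̄ = (0 + 3 + 3 + 3 + 2 + 4 + 4 + 3 + 3 + 5 + 3 + 0 + 0 + 2 + 3 + 0) / 16 = 38 / 16 = 2.3750
UCL = c̄ + 3√c̄ = 2.3750 + 3 × √2.3750 = 2.3750 + 3 × 1.5411 = 6.9983

7.00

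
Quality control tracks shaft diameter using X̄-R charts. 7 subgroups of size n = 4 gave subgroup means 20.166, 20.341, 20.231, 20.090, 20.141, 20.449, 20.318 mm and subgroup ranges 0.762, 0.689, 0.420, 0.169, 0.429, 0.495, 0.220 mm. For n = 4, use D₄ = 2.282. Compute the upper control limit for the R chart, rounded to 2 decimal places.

R̄ = (0.762 + 0.689 + 0.420 + 0.169 + 0.429 + 0.495 + 0.220) / 7 = 3.1840 / 7 = 0.4549
UCL_R = D₄·R̄ = 2.282 × 0.4549 = 1.0380

1.04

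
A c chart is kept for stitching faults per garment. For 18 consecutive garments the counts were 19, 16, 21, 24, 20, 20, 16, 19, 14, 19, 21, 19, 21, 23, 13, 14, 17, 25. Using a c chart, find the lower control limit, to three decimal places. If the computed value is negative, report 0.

5.887

c̄ = (19 + 16 + 21 + 24 + 20 + 20 + 16 + 19 + 14 + 19 + 21 + 19 + 21 + 23 + 13 + 14 + 17 + 25) / 18 = 341 / 18 = 18.9444
LCL = c̄ − 3√c̄ = 18.9444 − 3 × 4.3525 = 5.8869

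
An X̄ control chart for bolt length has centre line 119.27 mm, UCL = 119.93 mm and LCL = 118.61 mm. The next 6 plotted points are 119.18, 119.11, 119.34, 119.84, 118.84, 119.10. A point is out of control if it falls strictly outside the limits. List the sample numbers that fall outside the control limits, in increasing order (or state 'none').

All 6 points lie within [118.61, 119.93].

none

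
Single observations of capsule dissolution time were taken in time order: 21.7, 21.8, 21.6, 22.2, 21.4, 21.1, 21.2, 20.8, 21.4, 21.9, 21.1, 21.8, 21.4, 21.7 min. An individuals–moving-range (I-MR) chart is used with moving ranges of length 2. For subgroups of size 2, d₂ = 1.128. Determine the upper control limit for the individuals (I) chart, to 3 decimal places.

22.694

X̄ = (21.7 + 21.8 + 21.6 + 22.2 + 21.4 + 21.1 + 21.2 + 20.8 + 21.4 + 21.9 + 21.1 + 21.8 + 21.4 + 21.7) / 14 = 21.5071
Moving ranges: 0.1, 0.2, 0.6, 0.8, 0.3, 0.1, 0.4, 0.6, 0.5, 0.8, 0.7, 0.4, 0.3; M̄R̄ = 5.8000 / 13 = 0.4462
UCL = X̄ + 3·M̄R̄/d₂ = 21.5071 + 3 × 0.4462 / 1.128 = 22.6937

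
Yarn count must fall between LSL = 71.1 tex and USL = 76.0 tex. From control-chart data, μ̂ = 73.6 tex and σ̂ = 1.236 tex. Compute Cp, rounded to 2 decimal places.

0.66

Cp = (USL − LSL) / (6σ̂) = (76.0 − 71.1) / (6 × 1.236) = 4.9000 / 7.4160 = 0.6607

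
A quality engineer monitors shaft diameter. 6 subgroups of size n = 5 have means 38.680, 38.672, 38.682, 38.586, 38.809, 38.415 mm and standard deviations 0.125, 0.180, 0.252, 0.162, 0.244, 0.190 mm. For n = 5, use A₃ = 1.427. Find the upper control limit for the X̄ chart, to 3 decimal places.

38.915

X̄̄ = (38.680 + 38.672 + 38.682 + 38.586 + 38.809 + 38.415) / 6 = 38.6407
s̄ = (0.125 + 0.180 + 0.252 + 0.162 + 0.244 + 0.190) / 6 = 0.1922
UCL = X̄̄ + A₃·s̄ = 38.6407 + 1.427 × 0.1922 = 38.9149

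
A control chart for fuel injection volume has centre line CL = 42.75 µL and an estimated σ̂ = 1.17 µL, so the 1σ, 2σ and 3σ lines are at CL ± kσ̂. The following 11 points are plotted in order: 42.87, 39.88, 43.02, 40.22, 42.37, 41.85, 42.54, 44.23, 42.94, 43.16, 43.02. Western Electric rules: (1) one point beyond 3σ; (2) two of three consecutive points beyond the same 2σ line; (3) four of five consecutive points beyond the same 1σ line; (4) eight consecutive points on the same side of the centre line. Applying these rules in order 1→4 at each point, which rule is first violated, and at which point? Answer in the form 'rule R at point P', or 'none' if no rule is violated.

Zone of each point (C = within 1σ̂, B = 1σ̂–2σ̂, A = 2σ̂–3σ̂, * = beyond 3σ̂; sign = side of CL): 1:+C, 2:-A, 3:+C, 4:-A, 5:-C, 6:-C, 7:-C, 8:+B, 9:+C, 10:+C, 11:+C
Rule 2 (two of three consecutive points beyond the same 2σ limit) is satisfied at point 4.

rule 2 at point 4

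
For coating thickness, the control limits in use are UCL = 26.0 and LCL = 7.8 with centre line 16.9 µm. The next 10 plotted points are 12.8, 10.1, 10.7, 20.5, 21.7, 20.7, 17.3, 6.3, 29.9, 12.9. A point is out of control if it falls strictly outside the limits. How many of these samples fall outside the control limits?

2

Compare each point to [7.8, 26.0]: sample 8 = 6.3 < LCL; sample 9 = 29.9 > UCL.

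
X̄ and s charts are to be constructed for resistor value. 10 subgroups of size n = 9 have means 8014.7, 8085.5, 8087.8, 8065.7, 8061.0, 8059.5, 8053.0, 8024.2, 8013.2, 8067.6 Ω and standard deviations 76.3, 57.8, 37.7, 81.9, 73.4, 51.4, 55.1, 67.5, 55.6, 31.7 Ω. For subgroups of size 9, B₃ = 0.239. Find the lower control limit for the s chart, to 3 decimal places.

s̄ = (76.3 + 57.8 + 37.7 + 81.9 + 73.4 + 51.4 + 55.1 + 67.5 + 55.6 + 31.7) / 10 = 58.8400
LCL_s = B₃·s̄ = 0.239 × 58.8400 = 14.0628

14.063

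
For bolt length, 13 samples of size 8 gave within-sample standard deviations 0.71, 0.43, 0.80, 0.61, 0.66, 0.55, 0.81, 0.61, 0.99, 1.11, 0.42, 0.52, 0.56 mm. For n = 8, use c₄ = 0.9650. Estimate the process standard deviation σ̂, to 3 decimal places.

s̄ = (0.71 + 0.43 + 0.80 + 0.61 + 0.66 + 0.55 + 0.81 + 0.61 + 0.99 + 1.11 + 0.42 + 0.52 + 0.56) / 13 = 0.6754
σ̂ = s̄ / c₄ = 0.6754 / 0.9650 = 0.6999

0.700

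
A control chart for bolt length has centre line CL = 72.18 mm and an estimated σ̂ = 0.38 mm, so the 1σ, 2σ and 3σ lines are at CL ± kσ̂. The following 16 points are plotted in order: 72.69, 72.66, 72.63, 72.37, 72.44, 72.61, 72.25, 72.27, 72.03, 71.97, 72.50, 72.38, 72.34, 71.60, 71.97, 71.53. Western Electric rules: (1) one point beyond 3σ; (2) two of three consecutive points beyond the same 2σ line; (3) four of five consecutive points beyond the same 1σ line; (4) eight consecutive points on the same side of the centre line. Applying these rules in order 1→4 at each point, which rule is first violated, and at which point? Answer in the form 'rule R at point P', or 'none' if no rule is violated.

Zone of each point (C = within 1σ̂, B = 1σ̂–2σ̂, A = 2σ̂–3σ̂, * = beyond 3σ̂; sign = side of CL): 1:+B, 2:+B, 3:+B, 4:+C, 5:+C, 6:+B, 7:+C, 8:+C, 9:-C, 10:-C, 11:+C, 12:+C, 13:+C, 14:-B, 15:-C, 16:-B
Rule 4 (eight consecutive points on the same side of the centre line) is satisfied at point 8.

rule 4 at point 8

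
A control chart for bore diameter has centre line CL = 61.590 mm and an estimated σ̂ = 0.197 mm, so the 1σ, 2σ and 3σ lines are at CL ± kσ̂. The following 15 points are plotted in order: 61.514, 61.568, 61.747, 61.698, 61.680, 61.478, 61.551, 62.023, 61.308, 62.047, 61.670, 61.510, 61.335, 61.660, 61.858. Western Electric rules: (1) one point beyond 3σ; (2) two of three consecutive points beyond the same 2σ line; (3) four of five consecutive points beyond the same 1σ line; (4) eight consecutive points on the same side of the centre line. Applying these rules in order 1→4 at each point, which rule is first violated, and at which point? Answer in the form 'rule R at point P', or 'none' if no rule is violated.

rule 2 at point 10

Zone of each point (C = within 1σ̂, B = 1σ̂–2σ̂, A = 2σ̂–3σ̂, * = beyond 3σ̂; sign = side of CL): 1:-C, 2:-C, 3:+C, 4:+C, 5:+C, 6:-C, 7:-C, 8:+A, 9:-B, 10:+A, 11:+C, 12:-C, 13:-B, 14:+C, 15:+B
Rule 2 (two of three consecutive points beyond the same 2σ limit) is satisfied at point 10.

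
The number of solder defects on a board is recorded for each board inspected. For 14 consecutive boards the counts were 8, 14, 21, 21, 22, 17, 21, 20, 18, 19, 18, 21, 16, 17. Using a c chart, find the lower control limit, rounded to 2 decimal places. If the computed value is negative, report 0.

5.32

c̄ = (8 + 14 + 21 + 21 + 22 + 17 + 21 + 20 + 18 + 19 + 18 + 21 + 16 + 17) / 14 = 253 / 14 = 18.0714
LCL = c̄ − 3√c̄ = 18.0714 − 3 × 4.2511 = 5.3183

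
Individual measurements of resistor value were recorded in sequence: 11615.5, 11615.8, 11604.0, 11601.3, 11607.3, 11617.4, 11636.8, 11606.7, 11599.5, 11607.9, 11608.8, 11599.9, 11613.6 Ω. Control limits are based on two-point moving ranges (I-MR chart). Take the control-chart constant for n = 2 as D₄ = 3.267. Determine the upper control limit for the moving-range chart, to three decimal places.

Moving ranges: 0.3, 11.8, 2.7, 6.0, 10.1, 19.4, 30.1, 7.2, 8.4, 0.9, 8.9, 13.7; M̄R̄ = 119.5000 / 12 = 9.9583
UCL_MR = D₄·M̄R̄ = 3.267 × 9.9583 = 32.5339

32.534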